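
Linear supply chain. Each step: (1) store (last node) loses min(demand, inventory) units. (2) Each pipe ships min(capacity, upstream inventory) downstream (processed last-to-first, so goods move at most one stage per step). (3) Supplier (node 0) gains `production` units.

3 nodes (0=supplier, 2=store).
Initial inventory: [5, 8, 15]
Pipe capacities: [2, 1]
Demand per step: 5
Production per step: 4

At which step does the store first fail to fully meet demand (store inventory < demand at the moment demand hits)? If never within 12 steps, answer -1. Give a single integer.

Step 1: demand=5,sold=5 ship[1->2]=1 ship[0->1]=2 prod=4 -> [7 9 11]
Step 2: demand=5,sold=5 ship[1->2]=1 ship[0->1]=2 prod=4 -> [9 10 7]
Step 3: demand=5,sold=5 ship[1->2]=1 ship[0->1]=2 prod=4 -> [11 11 3]
Step 4: demand=5,sold=3 ship[1->2]=1 ship[0->1]=2 prod=4 -> [13 12 1]
Step 5: demand=5,sold=1 ship[1->2]=1 ship[0->1]=2 prod=4 -> [15 13 1]
Step 6: demand=5,sold=1 ship[1->2]=1 ship[0->1]=2 prod=4 -> [17 14 1]
Step 7: demand=5,sold=1 ship[1->2]=1 ship[0->1]=2 prod=4 -> [19 15 1]
Step 8: demand=5,sold=1 ship[1->2]=1 ship[0->1]=2 prod=4 -> [21 16 1]
Step 9: demand=5,sold=1 ship[1->2]=1 ship[0->1]=2 prod=4 -> [23 17 1]
Step 10: demand=5,sold=1 ship[1->2]=1 ship[0->1]=2 prod=4 -> [25 18 1]
Step 11: demand=5,sold=1 ship[1->2]=1 ship[0->1]=2 prod=4 -> [27 19 1]
Step 12: demand=5,sold=1 ship[1->2]=1 ship[0->1]=2 prod=4 -> [29 20 1]
First stockout at step 4

4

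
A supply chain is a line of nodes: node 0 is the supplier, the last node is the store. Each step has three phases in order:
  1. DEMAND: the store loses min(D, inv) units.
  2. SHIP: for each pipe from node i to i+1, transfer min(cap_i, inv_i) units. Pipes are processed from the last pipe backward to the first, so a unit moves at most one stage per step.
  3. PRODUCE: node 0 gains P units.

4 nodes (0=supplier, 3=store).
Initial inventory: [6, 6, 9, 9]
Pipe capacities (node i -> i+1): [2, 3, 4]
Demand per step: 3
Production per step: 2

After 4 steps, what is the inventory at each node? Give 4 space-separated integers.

Step 1: demand=3,sold=3 ship[2->3]=4 ship[1->2]=3 ship[0->1]=2 prod=2 -> inv=[6 5 8 10]
Step 2: demand=3,sold=3 ship[2->3]=4 ship[1->2]=3 ship[0->1]=2 prod=2 -> inv=[6 4 7 11]
Step 3: demand=3,sold=3 ship[2->3]=4 ship[1->2]=3 ship[0->1]=2 prod=2 -> inv=[6 3 6 12]
Step 4: demand=3,sold=3 ship[2->3]=4 ship[1->2]=3 ship[0->1]=2 prod=2 -> inv=[6 2 5 13]

6 2 5 13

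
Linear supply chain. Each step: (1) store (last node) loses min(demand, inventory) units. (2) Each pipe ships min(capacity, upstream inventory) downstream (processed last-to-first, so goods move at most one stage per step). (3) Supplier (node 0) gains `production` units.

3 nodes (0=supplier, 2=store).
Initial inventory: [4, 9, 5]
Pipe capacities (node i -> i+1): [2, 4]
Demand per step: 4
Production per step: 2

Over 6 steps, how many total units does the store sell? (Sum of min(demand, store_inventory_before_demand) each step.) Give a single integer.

Answer: 22

Derivation:
Step 1: sold=4 (running total=4) -> [4 7 5]
Step 2: sold=4 (running total=8) -> [4 5 5]
Step 3: sold=4 (running total=12) -> [4 3 5]
Step 4: sold=4 (running total=16) -> [4 2 4]
Step 5: sold=4 (running total=20) -> [4 2 2]
Step 6: sold=2 (running total=22) -> [4 2 2]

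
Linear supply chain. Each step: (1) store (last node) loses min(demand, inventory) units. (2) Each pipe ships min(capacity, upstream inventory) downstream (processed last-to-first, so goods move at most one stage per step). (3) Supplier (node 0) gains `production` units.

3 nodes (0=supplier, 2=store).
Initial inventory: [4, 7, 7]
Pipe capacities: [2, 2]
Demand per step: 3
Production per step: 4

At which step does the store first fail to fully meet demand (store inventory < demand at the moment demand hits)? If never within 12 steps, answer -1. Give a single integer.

Step 1: demand=3,sold=3 ship[1->2]=2 ship[0->1]=2 prod=4 -> [6 7 6]
Step 2: demand=3,sold=3 ship[1->2]=2 ship[0->1]=2 prod=4 -> [8 7 5]
Step 3: demand=3,sold=3 ship[1->2]=2 ship[0->1]=2 prod=4 -> [10 7 4]
Step 4: demand=3,sold=3 ship[1->2]=2 ship[0->1]=2 prod=4 -> [12 7 3]
Step 5: demand=3,sold=3 ship[1->2]=2 ship[0->1]=2 prod=4 -> [14 7 2]
Step 6: demand=3,sold=2 ship[1->2]=2 ship[0->1]=2 prod=4 -> [16 7 2]
Step 7: demand=3,sold=2 ship[1->2]=2 ship[0->1]=2 prod=4 -> [18 7 2]
Step 8: demand=3,sold=2 ship[1->2]=2 ship[0->1]=2 prod=4 -> [20 7 2]
Step 9: demand=3,sold=2 ship[1->2]=2 ship[0->1]=2 prod=4 -> [22 7 2]
Step 10: demand=3,sold=2 ship[1->2]=2 ship[0->1]=2 prod=4 -> [24 7 2]
Step 11: demand=3,sold=2 ship[1->2]=2 ship[0->1]=2 prod=4 -> [26 7 2]
Step 12: demand=3,sold=2 ship[1->2]=2 ship[0->1]=2 prod=4 -> [28 7 2]
First stockout at step 6

6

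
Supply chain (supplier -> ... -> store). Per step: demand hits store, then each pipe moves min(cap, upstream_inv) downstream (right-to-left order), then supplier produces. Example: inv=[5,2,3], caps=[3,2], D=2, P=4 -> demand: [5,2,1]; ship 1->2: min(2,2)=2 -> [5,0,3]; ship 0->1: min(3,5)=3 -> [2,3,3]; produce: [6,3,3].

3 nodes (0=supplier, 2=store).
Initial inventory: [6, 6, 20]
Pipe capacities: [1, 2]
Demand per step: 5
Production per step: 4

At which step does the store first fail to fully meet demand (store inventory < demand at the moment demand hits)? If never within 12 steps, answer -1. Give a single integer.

Step 1: demand=5,sold=5 ship[1->2]=2 ship[0->1]=1 prod=4 -> [9 5 17]
Step 2: demand=5,sold=5 ship[1->2]=2 ship[0->1]=1 prod=4 -> [12 4 14]
Step 3: demand=5,sold=5 ship[1->2]=2 ship[0->1]=1 prod=4 -> [15 3 11]
Step 4: demand=5,sold=5 ship[1->2]=2 ship[0->1]=1 prod=4 -> [18 2 8]
Step 5: demand=5,sold=5 ship[1->2]=2 ship[0->1]=1 prod=4 -> [21 1 5]
Step 6: demand=5,sold=5 ship[1->2]=1 ship[0->1]=1 prod=4 -> [24 1 1]
Step 7: demand=5,sold=1 ship[1->2]=1 ship[0->1]=1 prod=4 -> [27 1 1]
Step 8: demand=5,sold=1 ship[1->2]=1 ship[0->1]=1 prod=4 -> [30 1 1]
Step 9: demand=5,sold=1 ship[1->2]=1 ship[0->1]=1 prod=4 -> [33 1 1]
Step 10: demand=5,sold=1 ship[1->2]=1 ship[0->1]=1 prod=4 -> [36 1 1]
Step 11: demand=5,sold=1 ship[1->2]=1 ship[0->1]=1 prod=4 -> [39 1 1]
Step 12: demand=5,sold=1 ship[1->2]=1 ship[0->1]=1 prod=4 -> [42 1 1]
First stockout at step 7

7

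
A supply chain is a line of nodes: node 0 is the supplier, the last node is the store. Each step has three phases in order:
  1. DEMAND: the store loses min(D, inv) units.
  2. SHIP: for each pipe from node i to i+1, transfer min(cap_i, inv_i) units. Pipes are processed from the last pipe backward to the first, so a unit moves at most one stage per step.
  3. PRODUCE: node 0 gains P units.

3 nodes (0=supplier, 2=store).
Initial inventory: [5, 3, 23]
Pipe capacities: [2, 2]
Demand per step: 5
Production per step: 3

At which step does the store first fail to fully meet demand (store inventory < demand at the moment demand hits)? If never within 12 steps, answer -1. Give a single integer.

Step 1: demand=5,sold=5 ship[1->2]=2 ship[0->1]=2 prod=3 -> [6 3 20]
Step 2: demand=5,sold=5 ship[1->2]=2 ship[0->1]=2 prod=3 -> [7 3 17]
Step 3: demand=5,sold=5 ship[1->2]=2 ship[0->1]=2 prod=3 -> [8 3 14]
Step 4: demand=5,sold=5 ship[1->2]=2 ship[0->1]=2 prod=3 -> [9 3 11]
Step 5: demand=5,sold=5 ship[1->2]=2 ship[0->1]=2 prod=3 -> [10 3 8]
Step 6: demand=5,sold=5 ship[1->2]=2 ship[0->1]=2 prod=3 -> [11 3 5]
Step 7: demand=5,sold=5 ship[1->2]=2 ship[0->1]=2 prod=3 -> [12 3 2]
Step 8: demand=5,sold=2 ship[1->2]=2 ship[0->1]=2 prod=3 -> [13 3 2]
Step 9: demand=5,sold=2 ship[1->2]=2 ship[0->1]=2 prod=3 -> [14 3 2]
Step 10: demand=5,sold=2 ship[1->2]=2 ship[0->1]=2 prod=3 -> [15 3 2]
Step 11: demand=5,sold=2 ship[1->2]=2 ship[0->1]=2 prod=3 -> [16 3 2]
Step 12: demand=5,sold=2 ship[1->2]=2 ship[0->1]=2 prod=3 -> [17 3 2]
First stockout at step 8

8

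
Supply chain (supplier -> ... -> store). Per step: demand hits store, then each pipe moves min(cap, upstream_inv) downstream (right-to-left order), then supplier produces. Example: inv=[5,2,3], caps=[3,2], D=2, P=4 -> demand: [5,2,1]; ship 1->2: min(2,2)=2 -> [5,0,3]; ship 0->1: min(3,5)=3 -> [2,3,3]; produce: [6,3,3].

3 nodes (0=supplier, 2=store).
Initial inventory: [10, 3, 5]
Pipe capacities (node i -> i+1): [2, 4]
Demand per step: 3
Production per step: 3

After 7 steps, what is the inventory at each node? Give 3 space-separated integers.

Step 1: demand=3,sold=3 ship[1->2]=3 ship[0->1]=2 prod=3 -> inv=[11 2 5]
Step 2: demand=3,sold=3 ship[1->2]=2 ship[0->1]=2 prod=3 -> inv=[12 2 4]
Step 3: demand=3,sold=3 ship[1->2]=2 ship[0->1]=2 prod=3 -> inv=[13 2 3]
Step 4: demand=3,sold=3 ship[1->2]=2 ship[0->1]=2 prod=3 -> inv=[14 2 2]
Step 5: demand=3,sold=2 ship[1->2]=2 ship[0->1]=2 prod=3 -> inv=[15 2 2]
Step 6: demand=3,sold=2 ship[1->2]=2 ship[0->1]=2 prod=3 -> inv=[16 2 2]
Step 7: demand=3,sold=2 ship[1->2]=2 ship[0->1]=2 prod=3 -> inv=[17 2 2]

17 2 2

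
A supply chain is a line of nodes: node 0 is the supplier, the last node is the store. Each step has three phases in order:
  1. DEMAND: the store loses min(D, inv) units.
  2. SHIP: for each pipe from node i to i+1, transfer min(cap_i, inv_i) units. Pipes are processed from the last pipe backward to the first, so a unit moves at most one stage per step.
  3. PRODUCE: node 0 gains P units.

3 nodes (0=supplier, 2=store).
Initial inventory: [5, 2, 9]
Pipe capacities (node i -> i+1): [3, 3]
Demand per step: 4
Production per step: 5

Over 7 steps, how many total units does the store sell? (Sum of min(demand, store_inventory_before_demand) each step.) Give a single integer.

Step 1: sold=4 (running total=4) -> [7 3 7]
Step 2: sold=4 (running total=8) -> [9 3 6]
Step 3: sold=4 (running total=12) -> [11 3 5]
Step 4: sold=4 (running total=16) -> [13 3 4]
Step 5: sold=4 (running total=20) -> [15 3 3]
Step 6: sold=3 (running total=23) -> [17 3 3]
Step 7: sold=3 (running total=26) -> [19 3 3]

Answer: 26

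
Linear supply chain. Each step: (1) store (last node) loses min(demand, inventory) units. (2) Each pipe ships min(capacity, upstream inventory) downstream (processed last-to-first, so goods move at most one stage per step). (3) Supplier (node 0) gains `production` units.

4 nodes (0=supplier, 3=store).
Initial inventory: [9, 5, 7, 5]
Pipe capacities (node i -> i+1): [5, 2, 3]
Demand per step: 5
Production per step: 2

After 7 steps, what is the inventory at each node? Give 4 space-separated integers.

Step 1: demand=5,sold=5 ship[2->3]=3 ship[1->2]=2 ship[0->1]=5 prod=2 -> inv=[6 8 6 3]
Step 2: demand=5,sold=3 ship[2->3]=3 ship[1->2]=2 ship[0->1]=5 prod=2 -> inv=[3 11 5 3]
Step 3: demand=5,sold=3 ship[2->3]=3 ship[1->2]=2 ship[0->1]=3 prod=2 -> inv=[2 12 4 3]
Step 4: demand=5,sold=3 ship[2->3]=3 ship[1->2]=2 ship[0->1]=2 prod=2 -> inv=[2 12 3 3]
Step 5: demand=5,sold=3 ship[2->3]=3 ship[1->2]=2 ship[0->1]=2 prod=2 -> inv=[2 12 2 3]
Step 6: demand=5,sold=3 ship[2->3]=2 ship[1->2]=2 ship[0->1]=2 prod=2 -> inv=[2 12 2 2]
Step 7: demand=5,sold=2 ship[2->3]=2 ship[1->2]=2 ship[0->1]=2 prod=2 -> inv=[2 12 2 2]

2 12 2 2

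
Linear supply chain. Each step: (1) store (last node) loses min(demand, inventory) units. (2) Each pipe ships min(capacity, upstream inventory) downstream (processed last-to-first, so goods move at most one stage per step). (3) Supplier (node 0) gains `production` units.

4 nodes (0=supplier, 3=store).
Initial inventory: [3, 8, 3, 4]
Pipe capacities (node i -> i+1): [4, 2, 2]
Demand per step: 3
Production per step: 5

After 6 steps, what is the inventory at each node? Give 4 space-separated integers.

Step 1: demand=3,sold=3 ship[2->3]=2 ship[1->2]=2 ship[0->1]=3 prod=5 -> inv=[5 9 3 3]
Step 2: demand=3,sold=3 ship[2->3]=2 ship[1->2]=2 ship[0->1]=4 prod=5 -> inv=[6 11 3 2]
Step 3: demand=3,sold=2 ship[2->3]=2 ship[1->2]=2 ship[0->1]=4 prod=5 -> inv=[7 13 3 2]
Step 4: demand=3,sold=2 ship[2->3]=2 ship[1->2]=2 ship[0->1]=4 prod=5 -> inv=[8 15 3 2]
Step 5: demand=3,sold=2 ship[2->3]=2 ship[1->2]=2 ship[0->1]=4 prod=5 -> inv=[9 17 3 2]
Step 6: demand=3,sold=2 ship[2->3]=2 ship[1->2]=2 ship[0->1]=4 prod=5 -> inv=[10 19 3 2]

10 19 3 2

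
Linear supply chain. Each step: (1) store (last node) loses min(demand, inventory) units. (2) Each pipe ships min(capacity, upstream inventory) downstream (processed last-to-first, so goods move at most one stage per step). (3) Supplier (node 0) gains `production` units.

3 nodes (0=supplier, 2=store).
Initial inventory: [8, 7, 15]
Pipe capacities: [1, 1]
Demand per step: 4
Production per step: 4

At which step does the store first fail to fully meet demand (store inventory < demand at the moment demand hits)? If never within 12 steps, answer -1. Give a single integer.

Step 1: demand=4,sold=4 ship[1->2]=1 ship[0->1]=1 prod=4 -> [11 7 12]
Step 2: demand=4,sold=4 ship[1->2]=1 ship[0->1]=1 prod=4 -> [14 7 9]
Step 3: demand=4,sold=4 ship[1->2]=1 ship[0->1]=1 prod=4 -> [17 7 6]
Step 4: demand=4,sold=4 ship[1->2]=1 ship[0->1]=1 prod=4 -> [20 7 3]
Step 5: demand=4,sold=3 ship[1->2]=1 ship[0->1]=1 prod=4 -> [23 7 1]
Step 6: demand=4,sold=1 ship[1->2]=1 ship[0->1]=1 prod=4 -> [26 7 1]
Step 7: demand=4,sold=1 ship[1->2]=1 ship[0->1]=1 prod=4 -> [29 7 1]
Step 8: demand=4,sold=1 ship[1->2]=1 ship[0->1]=1 prod=4 -> [32 7 1]
Step 9: demand=4,sold=1 ship[1->2]=1 ship[0->1]=1 prod=4 -> [35 7 1]
Step 10: demand=4,sold=1 ship[1->2]=1 ship[0->1]=1 prod=4 -> [38 7 1]
Step 11: demand=4,sold=1 ship[1->2]=1 ship[0->1]=1 prod=4 -> [41 7 1]
Step 12: demand=4,sold=1 ship[1->2]=1 ship[0->1]=1 prod=4 -> [44 7 1]
First stockout at step 5

5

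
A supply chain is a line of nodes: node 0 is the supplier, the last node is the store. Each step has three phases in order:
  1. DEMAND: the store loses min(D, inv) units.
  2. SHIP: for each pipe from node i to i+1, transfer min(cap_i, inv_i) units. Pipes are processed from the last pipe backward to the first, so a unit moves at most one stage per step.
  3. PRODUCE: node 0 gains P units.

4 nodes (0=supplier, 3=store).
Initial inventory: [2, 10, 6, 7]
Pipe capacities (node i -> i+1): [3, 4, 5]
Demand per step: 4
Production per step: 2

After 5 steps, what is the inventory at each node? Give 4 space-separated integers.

Step 1: demand=4,sold=4 ship[2->3]=5 ship[1->2]=4 ship[0->1]=2 prod=2 -> inv=[2 8 5 8]
Step 2: demand=4,sold=4 ship[2->3]=5 ship[1->2]=4 ship[0->1]=2 prod=2 -> inv=[2 6 4 9]
Step 3: demand=4,sold=4 ship[2->3]=4 ship[1->2]=4 ship[0->1]=2 prod=2 -> inv=[2 4 4 9]
Step 4: demand=4,sold=4 ship[2->3]=4 ship[1->2]=4 ship[0->1]=2 prod=2 -> inv=[2 2 4 9]
Step 5: demand=4,sold=4 ship[2->3]=4 ship[1->2]=2 ship[0->1]=2 prod=2 -> inv=[2 2 2 9]

2 2 2 9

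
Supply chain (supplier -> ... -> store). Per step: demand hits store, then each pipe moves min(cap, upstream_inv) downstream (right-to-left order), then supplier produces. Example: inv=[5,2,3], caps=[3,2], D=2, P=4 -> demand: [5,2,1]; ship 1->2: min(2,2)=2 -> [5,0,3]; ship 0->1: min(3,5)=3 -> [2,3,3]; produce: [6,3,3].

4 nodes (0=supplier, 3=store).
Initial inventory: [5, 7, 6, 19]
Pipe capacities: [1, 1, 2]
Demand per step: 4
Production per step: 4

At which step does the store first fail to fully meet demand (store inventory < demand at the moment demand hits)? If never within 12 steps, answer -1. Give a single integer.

Step 1: demand=4,sold=4 ship[2->3]=2 ship[1->2]=1 ship[0->1]=1 prod=4 -> [8 7 5 17]
Step 2: demand=4,sold=4 ship[2->3]=2 ship[1->2]=1 ship[0->1]=1 prod=4 -> [11 7 4 15]
Step 3: demand=4,sold=4 ship[2->3]=2 ship[1->2]=1 ship[0->1]=1 prod=4 -> [14 7 3 13]
Step 4: demand=4,sold=4 ship[2->3]=2 ship[1->2]=1 ship[0->1]=1 prod=4 -> [17 7 2 11]
Step 5: demand=4,sold=4 ship[2->3]=2 ship[1->2]=1 ship[0->1]=1 prod=4 -> [20 7 1 9]
Step 6: demand=4,sold=4 ship[2->3]=1 ship[1->2]=1 ship[0->1]=1 prod=4 -> [23 7 1 6]
Step 7: demand=4,sold=4 ship[2->3]=1 ship[1->2]=1 ship[0->1]=1 prod=4 -> [26 7 1 3]
Step 8: demand=4,sold=3 ship[2->3]=1 ship[1->2]=1 ship[0->1]=1 prod=4 -> [29 7 1 1]
Step 9: demand=4,sold=1 ship[2->3]=1 ship[1->2]=1 ship[0->1]=1 prod=4 -> [32 7 1 1]
Step 10: demand=4,sold=1 ship[2->3]=1 ship[1->2]=1 ship[0->1]=1 prod=4 -> [35 7 1 1]
Step 11: demand=4,sold=1 ship[2->3]=1 ship[1->2]=1 ship[0->1]=1 prod=4 -> [38 7 1 1]
Step 12: demand=4,sold=1 ship[2->3]=1 ship[1->2]=1 ship[0->1]=1 prod=4 -> [41 7 1 1]
First stockout at step 8

8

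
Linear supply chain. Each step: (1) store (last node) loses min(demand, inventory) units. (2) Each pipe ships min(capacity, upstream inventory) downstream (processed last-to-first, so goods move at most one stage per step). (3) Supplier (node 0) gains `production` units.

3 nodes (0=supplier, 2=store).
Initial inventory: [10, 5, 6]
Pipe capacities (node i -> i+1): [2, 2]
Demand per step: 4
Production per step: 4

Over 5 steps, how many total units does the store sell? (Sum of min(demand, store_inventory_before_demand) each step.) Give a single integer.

Answer: 14

Derivation:
Step 1: sold=4 (running total=4) -> [12 5 4]
Step 2: sold=4 (running total=8) -> [14 5 2]
Step 3: sold=2 (running total=10) -> [16 5 2]
Step 4: sold=2 (running total=12) -> [18 5 2]
Step 5: sold=2 (running total=14) -> [20 5 2]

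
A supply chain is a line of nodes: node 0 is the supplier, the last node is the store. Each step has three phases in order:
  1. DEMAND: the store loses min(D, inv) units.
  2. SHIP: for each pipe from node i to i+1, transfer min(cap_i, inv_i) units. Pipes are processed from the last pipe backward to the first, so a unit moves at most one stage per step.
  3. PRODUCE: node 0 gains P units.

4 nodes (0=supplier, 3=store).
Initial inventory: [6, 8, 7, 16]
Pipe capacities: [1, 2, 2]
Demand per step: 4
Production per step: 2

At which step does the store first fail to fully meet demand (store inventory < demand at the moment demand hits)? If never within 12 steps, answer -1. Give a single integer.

Step 1: demand=4,sold=4 ship[2->3]=2 ship[1->2]=2 ship[0->1]=1 prod=2 -> [7 7 7 14]
Step 2: demand=4,sold=4 ship[2->3]=2 ship[1->2]=2 ship[0->1]=1 prod=2 -> [8 6 7 12]
Step 3: demand=4,sold=4 ship[2->3]=2 ship[1->2]=2 ship[0->1]=1 prod=2 -> [9 5 7 10]
Step 4: demand=4,sold=4 ship[2->3]=2 ship[1->2]=2 ship[0->1]=1 prod=2 -> [10 4 7 8]
Step 5: demand=4,sold=4 ship[2->3]=2 ship[1->2]=2 ship[0->1]=1 prod=2 -> [11 3 7 6]
Step 6: demand=4,sold=4 ship[2->3]=2 ship[1->2]=2 ship[0->1]=1 prod=2 -> [12 2 7 4]
Step 7: demand=4,sold=4 ship[2->3]=2 ship[1->2]=2 ship[0->1]=1 prod=2 -> [13 1 7 2]
Step 8: demand=4,sold=2 ship[2->3]=2 ship[1->2]=1 ship[0->1]=1 prod=2 -> [14 1 6 2]
Step 9: demand=4,sold=2 ship[2->3]=2 ship[1->2]=1 ship[0->1]=1 prod=2 -> [15 1 5 2]
Step 10: demand=4,sold=2 ship[2->3]=2 ship[1->2]=1 ship[0->1]=1 prod=2 -> [16 1 4 2]
Step 11: demand=4,sold=2 ship[2->3]=2 ship[1->2]=1 ship[0->1]=1 prod=2 -> [17 1 3 2]
Step 12: demand=4,sold=2 ship[2->3]=2 ship[1->2]=1 ship[0->1]=1 prod=2 -> [18 1 2 2]
First stockout at step 8

8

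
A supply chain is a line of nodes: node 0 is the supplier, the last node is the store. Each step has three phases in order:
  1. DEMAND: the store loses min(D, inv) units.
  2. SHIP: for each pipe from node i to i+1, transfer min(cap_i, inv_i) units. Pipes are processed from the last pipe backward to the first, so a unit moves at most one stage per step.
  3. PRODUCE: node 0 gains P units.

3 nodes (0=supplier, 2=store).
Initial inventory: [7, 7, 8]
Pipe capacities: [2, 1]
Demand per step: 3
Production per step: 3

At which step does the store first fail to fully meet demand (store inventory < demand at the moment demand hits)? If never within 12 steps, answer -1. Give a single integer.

Step 1: demand=3,sold=3 ship[1->2]=1 ship[0->1]=2 prod=3 -> [8 8 6]
Step 2: demand=3,sold=3 ship[1->2]=1 ship[0->1]=2 prod=3 -> [9 9 4]
Step 3: demand=3,sold=3 ship[1->2]=1 ship[0->1]=2 prod=3 -> [10 10 2]
Step 4: demand=3,sold=2 ship[1->2]=1 ship[0->1]=2 prod=3 -> [11 11 1]
Step 5: demand=3,sold=1 ship[1->2]=1 ship[0->1]=2 prod=3 -> [12 12 1]
Step 6: demand=3,sold=1 ship[1->2]=1 ship[0->1]=2 prod=3 -> [13 13 1]
Step 7: demand=3,sold=1 ship[1->2]=1 ship[0->1]=2 prod=3 -> [14 14 1]
Step 8: demand=3,sold=1 ship[1->2]=1 ship[0->1]=2 prod=3 -> [15 15 1]
Step 9: demand=3,sold=1 ship[1->2]=1 ship[0->1]=2 prod=3 -> [16 16 1]
Step 10: demand=3,sold=1 ship[1->2]=1 ship[0->1]=2 prod=3 -> [17 17 1]
Step 11: demand=3,sold=1 ship[1->2]=1 ship[0->1]=2 prod=3 -> [18 18 1]
Step 12: demand=3,sold=1 ship[1->2]=1 ship[0->1]=2 prod=3 -> [19 19 1]
First stockout at step 4

4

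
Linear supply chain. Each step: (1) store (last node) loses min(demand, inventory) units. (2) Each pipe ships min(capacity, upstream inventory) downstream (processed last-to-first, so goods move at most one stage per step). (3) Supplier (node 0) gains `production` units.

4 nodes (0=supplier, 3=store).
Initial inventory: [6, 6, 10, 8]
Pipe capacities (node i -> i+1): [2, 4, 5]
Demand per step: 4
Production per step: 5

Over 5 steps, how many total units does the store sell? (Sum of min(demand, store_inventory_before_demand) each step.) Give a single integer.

Answer: 20

Derivation:
Step 1: sold=4 (running total=4) -> [9 4 9 9]
Step 2: sold=4 (running total=8) -> [12 2 8 10]
Step 3: sold=4 (running total=12) -> [15 2 5 11]
Step 4: sold=4 (running total=16) -> [18 2 2 12]
Step 5: sold=4 (running total=20) -> [21 2 2 10]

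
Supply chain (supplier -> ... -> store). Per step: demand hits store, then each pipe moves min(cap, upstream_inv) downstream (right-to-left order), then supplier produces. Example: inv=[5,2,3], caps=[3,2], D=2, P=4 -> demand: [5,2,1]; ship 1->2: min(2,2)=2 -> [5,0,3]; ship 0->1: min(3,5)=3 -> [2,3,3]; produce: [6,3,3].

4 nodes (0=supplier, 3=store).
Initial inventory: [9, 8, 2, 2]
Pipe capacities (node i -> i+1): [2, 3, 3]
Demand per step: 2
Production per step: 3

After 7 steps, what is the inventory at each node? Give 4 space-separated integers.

Step 1: demand=2,sold=2 ship[2->3]=2 ship[1->2]=3 ship[0->1]=2 prod=3 -> inv=[10 7 3 2]
Step 2: demand=2,sold=2 ship[2->3]=3 ship[1->2]=3 ship[0->1]=2 prod=3 -> inv=[11 6 3 3]
Step 3: demand=2,sold=2 ship[2->3]=3 ship[1->2]=3 ship[0->1]=2 prod=3 -> inv=[12 5 3 4]
Step 4: demand=2,sold=2 ship[2->3]=3 ship[1->2]=3 ship[0->1]=2 prod=3 -> inv=[13 4 3 5]
Step 5: demand=2,sold=2 ship[2->3]=3 ship[1->2]=3 ship[0->1]=2 prod=3 -> inv=[14 3 3 6]
Step 6: demand=2,sold=2 ship[2->3]=3 ship[1->2]=3 ship[0->1]=2 prod=3 -> inv=[15 2 3 7]
Step 7: demand=2,sold=2 ship[2->3]=3 ship[1->2]=2 ship[0->1]=2 prod=3 -> inv=[16 2 2 8]

16 2 2 8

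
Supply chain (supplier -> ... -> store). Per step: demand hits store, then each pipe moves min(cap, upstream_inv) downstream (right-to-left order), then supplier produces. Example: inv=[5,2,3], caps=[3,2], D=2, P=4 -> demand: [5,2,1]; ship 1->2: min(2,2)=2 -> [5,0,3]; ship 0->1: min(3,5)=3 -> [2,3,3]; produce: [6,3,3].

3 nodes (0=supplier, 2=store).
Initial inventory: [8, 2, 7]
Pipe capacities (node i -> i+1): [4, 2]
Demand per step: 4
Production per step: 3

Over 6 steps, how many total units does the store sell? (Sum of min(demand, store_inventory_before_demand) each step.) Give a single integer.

Answer: 17

Derivation:
Step 1: sold=4 (running total=4) -> [7 4 5]
Step 2: sold=4 (running total=8) -> [6 6 3]
Step 3: sold=3 (running total=11) -> [5 8 2]
Step 4: sold=2 (running total=13) -> [4 10 2]
Step 5: sold=2 (running total=15) -> [3 12 2]
Step 6: sold=2 (running total=17) -> [3 13 2]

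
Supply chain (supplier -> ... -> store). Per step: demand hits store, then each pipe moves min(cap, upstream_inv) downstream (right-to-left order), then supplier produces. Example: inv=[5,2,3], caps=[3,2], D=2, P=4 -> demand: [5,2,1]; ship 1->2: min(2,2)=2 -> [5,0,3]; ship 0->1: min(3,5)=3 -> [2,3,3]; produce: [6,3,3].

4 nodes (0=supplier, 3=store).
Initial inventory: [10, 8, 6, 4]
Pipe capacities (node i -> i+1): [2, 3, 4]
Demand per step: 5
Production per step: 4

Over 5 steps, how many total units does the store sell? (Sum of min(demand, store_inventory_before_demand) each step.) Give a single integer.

Step 1: sold=4 (running total=4) -> [12 7 5 4]
Step 2: sold=4 (running total=8) -> [14 6 4 4]
Step 3: sold=4 (running total=12) -> [16 5 3 4]
Step 4: sold=4 (running total=16) -> [18 4 3 3]
Step 5: sold=3 (running total=19) -> [20 3 3 3]

Answer: 19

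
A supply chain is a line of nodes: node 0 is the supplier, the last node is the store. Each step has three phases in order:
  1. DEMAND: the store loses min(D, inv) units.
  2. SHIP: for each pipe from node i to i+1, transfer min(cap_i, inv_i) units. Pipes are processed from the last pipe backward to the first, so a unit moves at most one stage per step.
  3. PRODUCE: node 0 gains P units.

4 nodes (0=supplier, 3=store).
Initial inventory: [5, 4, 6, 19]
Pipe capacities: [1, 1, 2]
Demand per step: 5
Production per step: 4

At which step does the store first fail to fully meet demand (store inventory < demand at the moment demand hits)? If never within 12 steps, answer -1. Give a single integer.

Step 1: demand=5,sold=5 ship[2->3]=2 ship[1->2]=1 ship[0->1]=1 prod=4 -> [8 4 5 16]
Step 2: demand=5,sold=5 ship[2->3]=2 ship[1->2]=1 ship[0->1]=1 prod=4 -> [11 4 4 13]
Step 3: demand=5,sold=5 ship[2->3]=2 ship[1->2]=1 ship[0->1]=1 prod=4 -> [14 4 3 10]
Step 4: demand=5,sold=5 ship[2->3]=2 ship[1->2]=1 ship[0->1]=1 prod=4 -> [17 4 2 7]
Step 5: demand=5,sold=5 ship[2->3]=2 ship[1->2]=1 ship[0->1]=1 prod=4 -> [20 4 1 4]
Step 6: demand=5,sold=4 ship[2->3]=1 ship[1->2]=1 ship[0->1]=1 prod=4 -> [23 4 1 1]
Step 7: demand=5,sold=1 ship[2->3]=1 ship[1->2]=1 ship[0->1]=1 prod=4 -> [26 4 1 1]
Step 8: demand=5,sold=1 ship[2->3]=1 ship[1->2]=1 ship[0->1]=1 prod=4 -> [29 4 1 1]
Step 9: demand=5,sold=1 ship[2->3]=1 ship[1->2]=1 ship[0->1]=1 prod=4 -> [32 4 1 1]
Step 10: demand=5,sold=1 ship[2->3]=1 ship[1->2]=1 ship[0->1]=1 prod=4 -> [35 4 1 1]
Step 11: demand=5,sold=1 ship[2->3]=1 ship[1->2]=1 ship[0->1]=1 prod=4 -> [38 4 1 1]
Step 12: demand=5,sold=1 ship[2->3]=1 ship[1->2]=1 ship[0->1]=1 prod=4 -> [41 4 1 1]
First stockout at step 6

6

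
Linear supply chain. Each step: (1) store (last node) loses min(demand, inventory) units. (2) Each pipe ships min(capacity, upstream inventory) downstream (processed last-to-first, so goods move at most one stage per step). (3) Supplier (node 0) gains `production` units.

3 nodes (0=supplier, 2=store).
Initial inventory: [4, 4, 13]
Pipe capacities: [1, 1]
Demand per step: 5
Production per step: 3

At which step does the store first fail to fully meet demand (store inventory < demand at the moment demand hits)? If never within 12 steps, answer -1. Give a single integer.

Step 1: demand=5,sold=5 ship[1->2]=1 ship[0->1]=1 prod=3 -> [6 4 9]
Step 2: demand=5,sold=5 ship[1->2]=1 ship[0->1]=1 prod=3 -> [8 4 5]
Step 3: demand=5,sold=5 ship[1->2]=1 ship[0->1]=1 prod=3 -> [10 4 1]
Step 4: demand=5,sold=1 ship[1->2]=1 ship[0->1]=1 prod=3 -> [12 4 1]
Step 5: demand=5,sold=1 ship[1->2]=1 ship[0->1]=1 prod=3 -> [14 4 1]
Step 6: demand=5,sold=1 ship[1->2]=1 ship[0->1]=1 prod=3 -> [16 4 1]
Step 7: demand=5,sold=1 ship[1->2]=1 ship[0->1]=1 prod=3 -> [18 4 1]
Step 8: demand=5,sold=1 ship[1->2]=1 ship[0->1]=1 prod=3 -> [20 4 1]
Step 9: demand=5,sold=1 ship[1->2]=1 ship[0->1]=1 prod=3 -> [22 4 1]
Step 10: demand=5,sold=1 ship[1->2]=1 ship[0->1]=1 prod=3 -> [24 4 1]
Step 11: demand=5,sold=1 ship[1->2]=1 ship[0->1]=1 prod=3 -> [26 4 1]
Step 12: demand=5,sold=1 ship[1->2]=1 ship[0->1]=1 prod=3 -> [28 4 1]
First stockout at step 4

4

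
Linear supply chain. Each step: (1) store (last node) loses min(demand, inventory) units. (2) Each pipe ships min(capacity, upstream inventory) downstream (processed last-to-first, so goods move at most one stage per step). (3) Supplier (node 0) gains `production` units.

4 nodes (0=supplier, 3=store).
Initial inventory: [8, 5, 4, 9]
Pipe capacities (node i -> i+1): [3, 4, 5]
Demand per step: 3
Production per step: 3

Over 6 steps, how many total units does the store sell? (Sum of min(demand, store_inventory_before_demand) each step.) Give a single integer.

Step 1: sold=3 (running total=3) -> [8 4 4 10]
Step 2: sold=3 (running total=6) -> [8 3 4 11]
Step 3: sold=3 (running total=9) -> [8 3 3 12]
Step 4: sold=3 (running total=12) -> [8 3 3 12]
Step 5: sold=3 (running total=15) -> [8 3 3 12]
Step 6: sold=3 (running total=18) -> [8 3 3 12]

Answer: 18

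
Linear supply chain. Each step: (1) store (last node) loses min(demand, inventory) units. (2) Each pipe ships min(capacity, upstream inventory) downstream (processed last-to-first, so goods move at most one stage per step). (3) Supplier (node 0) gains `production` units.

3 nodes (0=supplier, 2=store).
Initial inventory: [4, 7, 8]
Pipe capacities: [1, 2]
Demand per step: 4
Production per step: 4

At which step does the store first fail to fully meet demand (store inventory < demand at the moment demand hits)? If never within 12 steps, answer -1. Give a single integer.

Step 1: demand=4,sold=4 ship[1->2]=2 ship[0->1]=1 prod=4 -> [7 6 6]
Step 2: demand=4,sold=4 ship[1->2]=2 ship[0->1]=1 prod=4 -> [10 5 4]
Step 3: demand=4,sold=4 ship[1->2]=2 ship[0->1]=1 prod=4 -> [13 4 2]
Step 4: demand=4,sold=2 ship[1->2]=2 ship[0->1]=1 prod=4 -> [16 3 2]
Step 5: demand=4,sold=2 ship[1->2]=2 ship[0->1]=1 prod=4 -> [19 2 2]
Step 6: demand=4,sold=2 ship[1->2]=2 ship[0->1]=1 prod=4 -> [22 1 2]
Step 7: demand=4,sold=2 ship[1->2]=1 ship[0->1]=1 prod=4 -> [25 1 1]
Step 8: demand=4,sold=1 ship[1->2]=1 ship[0->1]=1 prod=4 -> [28 1 1]
Step 9: demand=4,sold=1 ship[1->2]=1 ship[0->1]=1 prod=4 -> [31 1 1]
Step 10: demand=4,sold=1 ship[1->2]=1 ship[0->1]=1 prod=4 -> [34 1 1]
Step 11: demand=4,sold=1 ship[1->2]=1 ship[0->1]=1 prod=4 -> [37 1 1]
Step 12: demand=4,sold=1 ship[1->2]=1 ship[0->1]=1 prod=4 -> [40 1 1]
First stockout at step 4

4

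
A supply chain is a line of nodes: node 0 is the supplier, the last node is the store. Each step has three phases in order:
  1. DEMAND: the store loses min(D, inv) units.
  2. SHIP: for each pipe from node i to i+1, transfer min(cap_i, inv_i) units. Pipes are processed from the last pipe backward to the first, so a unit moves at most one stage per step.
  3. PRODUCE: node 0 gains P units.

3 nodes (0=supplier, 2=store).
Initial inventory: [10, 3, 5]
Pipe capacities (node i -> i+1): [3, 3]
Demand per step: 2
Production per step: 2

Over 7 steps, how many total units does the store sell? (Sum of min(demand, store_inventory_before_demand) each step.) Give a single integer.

Step 1: sold=2 (running total=2) -> [9 3 6]
Step 2: sold=2 (running total=4) -> [8 3 7]
Step 3: sold=2 (running total=6) -> [7 3 8]
Step 4: sold=2 (running total=8) -> [6 3 9]
Step 5: sold=2 (running total=10) -> [5 3 10]
Step 6: sold=2 (running total=12) -> [4 3 11]
Step 7: sold=2 (running total=14) -> [3 3 12]

Answer: 14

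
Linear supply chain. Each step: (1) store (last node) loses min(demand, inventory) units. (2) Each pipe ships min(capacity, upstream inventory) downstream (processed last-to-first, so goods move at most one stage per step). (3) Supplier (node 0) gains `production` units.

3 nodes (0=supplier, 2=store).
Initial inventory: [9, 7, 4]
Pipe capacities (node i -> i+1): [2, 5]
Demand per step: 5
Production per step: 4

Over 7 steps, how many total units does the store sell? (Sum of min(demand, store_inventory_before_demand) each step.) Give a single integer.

Step 1: sold=4 (running total=4) -> [11 4 5]
Step 2: sold=5 (running total=9) -> [13 2 4]
Step 3: sold=4 (running total=13) -> [15 2 2]
Step 4: sold=2 (running total=15) -> [17 2 2]
Step 5: sold=2 (running total=17) -> [19 2 2]
Step 6: sold=2 (running total=19) -> [21 2 2]
Step 7: sold=2 (running total=21) -> [23 2 2]

Answer: 21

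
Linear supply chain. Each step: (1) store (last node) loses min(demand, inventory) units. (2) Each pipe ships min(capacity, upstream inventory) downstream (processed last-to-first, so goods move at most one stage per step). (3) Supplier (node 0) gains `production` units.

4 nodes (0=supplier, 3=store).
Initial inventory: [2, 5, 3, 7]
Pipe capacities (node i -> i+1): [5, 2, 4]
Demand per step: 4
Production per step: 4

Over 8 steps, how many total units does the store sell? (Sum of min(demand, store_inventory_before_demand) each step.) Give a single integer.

Answer: 22

Derivation:
Step 1: sold=4 (running total=4) -> [4 5 2 6]
Step 2: sold=4 (running total=8) -> [4 7 2 4]
Step 3: sold=4 (running total=12) -> [4 9 2 2]
Step 4: sold=2 (running total=14) -> [4 11 2 2]
Step 5: sold=2 (running total=16) -> [4 13 2 2]
Step 6: sold=2 (running total=18) -> [4 15 2 2]
Step 7: sold=2 (running total=20) -> [4 17 2 2]
Step 8: sold=2 (running total=22) -> [4 19 2 2]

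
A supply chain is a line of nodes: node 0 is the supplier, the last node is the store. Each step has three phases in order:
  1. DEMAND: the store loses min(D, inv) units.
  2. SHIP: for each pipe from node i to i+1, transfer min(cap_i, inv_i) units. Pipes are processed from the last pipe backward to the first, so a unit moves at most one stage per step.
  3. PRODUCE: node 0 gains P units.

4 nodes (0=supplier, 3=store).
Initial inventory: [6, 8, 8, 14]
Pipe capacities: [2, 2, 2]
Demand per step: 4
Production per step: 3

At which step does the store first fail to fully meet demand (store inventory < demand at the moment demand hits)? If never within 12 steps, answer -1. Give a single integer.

Step 1: demand=4,sold=4 ship[2->3]=2 ship[1->2]=2 ship[0->1]=2 prod=3 -> [7 8 8 12]
Step 2: demand=4,sold=4 ship[2->3]=2 ship[1->2]=2 ship[0->1]=2 prod=3 -> [8 8 8 10]
Step 3: demand=4,sold=4 ship[2->3]=2 ship[1->2]=2 ship[0->1]=2 prod=3 -> [9 8 8 8]
Step 4: demand=4,sold=4 ship[2->3]=2 ship[1->2]=2 ship[0->1]=2 prod=3 -> [10 8 8 6]
Step 5: demand=4,sold=4 ship[2->3]=2 ship[1->2]=2 ship[0->1]=2 prod=3 -> [11 8 8 4]
Step 6: demand=4,sold=4 ship[2->3]=2 ship[1->2]=2 ship[0->1]=2 prod=3 -> [12 8 8 2]
Step 7: demand=4,sold=2 ship[2->3]=2 ship[1->2]=2 ship[0->1]=2 prod=3 -> [13 8 8 2]
Step 8: demand=4,sold=2 ship[2->3]=2 ship[1->2]=2 ship[0->1]=2 prod=3 -> [14 8 8 2]
Step 9: demand=4,sold=2 ship[2->3]=2 ship[1->2]=2 ship[0->1]=2 prod=3 -> [15 8 8 2]
Step 10: demand=4,sold=2 ship[2->3]=2 ship[1->2]=2 ship[0->1]=2 prod=3 -> [16 8 8 2]
Step 11: demand=4,sold=2 ship[2->3]=2 ship[1->2]=2 ship[0->1]=2 prod=3 -> [17 8 8 2]
Step 12: demand=4,sold=2 ship[2->3]=2 ship[1->2]=2 ship[0->1]=2 prod=3 -> [18 8 8 2]
First stockout at step 7

7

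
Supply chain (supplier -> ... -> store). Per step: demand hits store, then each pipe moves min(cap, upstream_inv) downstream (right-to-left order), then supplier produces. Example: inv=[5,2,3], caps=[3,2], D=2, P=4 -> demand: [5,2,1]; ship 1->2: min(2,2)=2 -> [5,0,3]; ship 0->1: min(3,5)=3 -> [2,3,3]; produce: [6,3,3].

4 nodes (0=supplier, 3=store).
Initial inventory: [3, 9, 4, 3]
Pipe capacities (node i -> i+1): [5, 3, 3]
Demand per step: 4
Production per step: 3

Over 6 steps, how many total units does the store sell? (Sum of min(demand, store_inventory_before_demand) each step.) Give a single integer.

Answer: 18

Derivation:
Step 1: sold=3 (running total=3) -> [3 9 4 3]
Step 2: sold=3 (running total=6) -> [3 9 4 3]
Step 3: sold=3 (running total=9) -> [3 9 4 3]
Step 4: sold=3 (running total=12) -> [3 9 4 3]
Step 5: sold=3 (running total=15) -> [3 9 4 3]
Step 6: sold=3 (running total=18) -> [3 9 4 3]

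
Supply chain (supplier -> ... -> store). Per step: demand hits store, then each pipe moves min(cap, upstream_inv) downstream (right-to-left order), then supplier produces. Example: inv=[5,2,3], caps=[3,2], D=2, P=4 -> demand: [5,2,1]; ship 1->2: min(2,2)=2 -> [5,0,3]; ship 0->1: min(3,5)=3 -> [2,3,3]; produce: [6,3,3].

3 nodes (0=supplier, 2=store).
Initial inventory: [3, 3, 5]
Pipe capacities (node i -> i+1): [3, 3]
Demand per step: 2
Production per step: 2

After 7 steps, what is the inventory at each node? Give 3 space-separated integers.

Step 1: demand=2,sold=2 ship[1->2]=3 ship[0->1]=3 prod=2 -> inv=[2 3 6]
Step 2: demand=2,sold=2 ship[1->2]=3 ship[0->1]=2 prod=2 -> inv=[2 2 7]
Step 3: demand=2,sold=2 ship[1->2]=2 ship[0->1]=2 prod=2 -> inv=[2 2 7]
Step 4: demand=2,sold=2 ship[1->2]=2 ship[0->1]=2 prod=2 -> inv=[2 2 7]
Step 5: demand=2,sold=2 ship[1->2]=2 ship[0->1]=2 prod=2 -> inv=[2 2 7]
Step 6: demand=2,sold=2 ship[1->2]=2 ship[0->1]=2 prod=2 -> inv=[2 2 7]
Step 7: demand=2,sold=2 ship[1->2]=2 ship[0->1]=2 prod=2 -> inv=[2 2 7]

2 2 7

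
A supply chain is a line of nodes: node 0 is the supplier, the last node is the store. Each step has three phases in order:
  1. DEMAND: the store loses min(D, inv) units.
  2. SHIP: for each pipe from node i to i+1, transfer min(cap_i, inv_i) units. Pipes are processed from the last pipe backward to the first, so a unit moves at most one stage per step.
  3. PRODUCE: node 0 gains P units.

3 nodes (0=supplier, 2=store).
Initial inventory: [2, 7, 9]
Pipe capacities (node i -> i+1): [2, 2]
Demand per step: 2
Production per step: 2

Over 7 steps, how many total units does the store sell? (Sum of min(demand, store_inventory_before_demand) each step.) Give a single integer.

Answer: 14

Derivation:
Step 1: sold=2 (running total=2) -> [2 7 9]
Step 2: sold=2 (running total=4) -> [2 7 9]
Step 3: sold=2 (running total=6) -> [2 7 9]
Step 4: sold=2 (running total=8) -> [2 7 9]
Step 5: sold=2 (running total=10) -> [2 7 9]
Step 6: sold=2 (running total=12) -> [2 7 9]
Step 7: sold=2 (running total=14) -> [2 7 9]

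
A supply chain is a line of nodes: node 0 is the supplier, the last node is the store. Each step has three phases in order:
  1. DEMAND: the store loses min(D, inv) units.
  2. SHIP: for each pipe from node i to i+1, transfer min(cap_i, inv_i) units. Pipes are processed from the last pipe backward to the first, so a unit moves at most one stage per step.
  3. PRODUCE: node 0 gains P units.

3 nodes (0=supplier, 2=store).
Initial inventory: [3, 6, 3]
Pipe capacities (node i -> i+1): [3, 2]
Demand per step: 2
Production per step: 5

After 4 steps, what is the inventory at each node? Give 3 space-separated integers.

Step 1: demand=2,sold=2 ship[1->2]=2 ship[0->1]=3 prod=5 -> inv=[5 7 3]
Step 2: demand=2,sold=2 ship[1->2]=2 ship[0->1]=3 prod=5 -> inv=[7 8 3]
Step 3: demand=2,sold=2 ship[1->2]=2 ship[0->1]=3 prod=5 -> inv=[9 9 3]
Step 4: demand=2,sold=2 ship[1->2]=2 ship[0->1]=3 prod=5 -> inv=[11 10 3]

11 10 3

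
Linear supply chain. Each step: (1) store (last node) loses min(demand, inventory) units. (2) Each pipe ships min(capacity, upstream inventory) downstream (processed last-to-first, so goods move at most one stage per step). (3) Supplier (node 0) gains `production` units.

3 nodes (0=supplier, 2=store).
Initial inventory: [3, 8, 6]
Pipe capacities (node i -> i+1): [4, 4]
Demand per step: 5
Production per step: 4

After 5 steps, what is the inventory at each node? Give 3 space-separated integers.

Step 1: demand=5,sold=5 ship[1->2]=4 ship[0->1]=3 prod=4 -> inv=[4 7 5]
Step 2: demand=5,sold=5 ship[1->2]=4 ship[0->1]=4 prod=4 -> inv=[4 7 4]
Step 3: demand=5,sold=4 ship[1->2]=4 ship[0->1]=4 prod=4 -> inv=[4 7 4]
Step 4: demand=5,sold=4 ship[1->2]=4 ship[0->1]=4 prod=4 -> inv=[4 7 4]
Step 5: demand=5,sold=4 ship[1->2]=4 ship[0->1]=4 prod=4 -> inv=[4 7 4]

4 7 4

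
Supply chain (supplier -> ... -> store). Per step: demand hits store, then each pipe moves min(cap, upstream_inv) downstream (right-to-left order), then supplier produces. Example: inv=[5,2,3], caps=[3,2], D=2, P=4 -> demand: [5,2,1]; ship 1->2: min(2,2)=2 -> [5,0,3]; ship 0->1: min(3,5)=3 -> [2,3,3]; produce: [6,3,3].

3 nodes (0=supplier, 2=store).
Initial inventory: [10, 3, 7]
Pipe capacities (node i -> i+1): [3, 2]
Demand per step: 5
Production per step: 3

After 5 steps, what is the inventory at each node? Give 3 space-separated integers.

Step 1: demand=5,sold=5 ship[1->2]=2 ship[0->1]=3 prod=3 -> inv=[10 4 4]
Step 2: demand=5,sold=4 ship[1->2]=2 ship[0->1]=3 prod=3 -> inv=[10 5 2]
Step 3: demand=5,sold=2 ship[1->2]=2 ship[0->1]=3 prod=3 -> inv=[10 6 2]
Step 4: demand=5,sold=2 ship[1->2]=2 ship[0->1]=3 prod=3 -> inv=[10 7 2]
Step 5: demand=5,sold=2 ship[1->2]=2 ship[0->1]=3 prod=3 -> inv=[10 8 2]

10 8 2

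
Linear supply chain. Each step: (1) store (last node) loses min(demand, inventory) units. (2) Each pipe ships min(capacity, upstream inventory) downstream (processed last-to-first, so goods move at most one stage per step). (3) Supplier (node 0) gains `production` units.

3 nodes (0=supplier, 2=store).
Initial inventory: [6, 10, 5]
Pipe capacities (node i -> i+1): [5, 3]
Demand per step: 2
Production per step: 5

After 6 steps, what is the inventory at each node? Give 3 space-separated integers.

Step 1: demand=2,sold=2 ship[1->2]=3 ship[0->1]=5 prod=5 -> inv=[6 12 6]
Step 2: demand=2,sold=2 ship[1->2]=3 ship[0->1]=5 prod=5 -> inv=[6 14 7]
Step 3: demand=2,sold=2 ship[1->2]=3 ship[0->1]=5 prod=5 -> inv=[6 16 8]
Step 4: demand=2,sold=2 ship[1->2]=3 ship[0->1]=5 prod=5 -> inv=[6 18 9]
Step 5: demand=2,sold=2 ship[1->2]=3 ship[0->1]=5 prod=5 -> inv=[6 20 10]
Step 6: demand=2,sold=2 ship[1->2]=3 ship[0->1]=5 prod=5 -> inv=[6 22 11]

6 22 11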